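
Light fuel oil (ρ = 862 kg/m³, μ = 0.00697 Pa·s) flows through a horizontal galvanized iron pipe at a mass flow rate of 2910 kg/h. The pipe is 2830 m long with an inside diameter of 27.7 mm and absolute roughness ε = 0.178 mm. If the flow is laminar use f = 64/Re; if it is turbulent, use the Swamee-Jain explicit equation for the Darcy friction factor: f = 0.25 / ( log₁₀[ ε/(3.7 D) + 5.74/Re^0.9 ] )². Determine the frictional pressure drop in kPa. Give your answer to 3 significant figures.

ΔP ≈ 4750 kPa

ṁ = 2910 kg/h = 2910/3600 = 0.8083 kg/s.
A = πD²/4 = π(0.0277)²/4 = 0.0006026 m²; mean velocity V = ṁ/(ρA) = 0.8083/(862 · 0.0006026) = 1.556 m/s.
Reynolds number Re = ρVD/μ = 862 · 1.556 · 0.0277 / 0.00697 = 5331.
Re > 4000 → turbulent. Relative roughness ε/D = 0.000178/0.0277 = 0.00643. Swamee-Jain: f = 0.25/(log₁₀[0.00643/3.7 + 5.74/5331^0.9])² = 0.25/(log₁₀[0.00174 + 0.00254])² = 0.25/(-2.369)² = 0.04455.
Darcy-Weisbach: ΔP = f(L/D)(ρV²/2) = 0.04455·(2830/0.0277)·(862·1.556²/2) = 0.04455·1.022e+05·1044 = 4.75e+06 Pa.
ΔP = 4.75e+06 Pa = 4750 kPa.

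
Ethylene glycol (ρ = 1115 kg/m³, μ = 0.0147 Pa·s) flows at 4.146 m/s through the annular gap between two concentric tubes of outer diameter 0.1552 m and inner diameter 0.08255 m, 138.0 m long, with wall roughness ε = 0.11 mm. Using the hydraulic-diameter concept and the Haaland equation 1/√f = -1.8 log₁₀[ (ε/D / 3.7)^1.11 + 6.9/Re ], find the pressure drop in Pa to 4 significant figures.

ΔP ≈ 508800 Pa

Hydraulic diameter D_h = 4A/P = D_o - D_i = 0.1552 - 0.08255 = 0.07265 m.
Re = ρVD_h/μ = 1115·4.146·0.07265/0.0147 = 2.285e+04.
ε/D_h = 0.00011/0.07265 = 0.00151; Haaland gives 1/√f = -1.8 log₁₀[0.000173+0.000302] = 5.981, so f = 0.02795.
ΔP = f(L/D_h)(ρV²/2) = 0.02795·138/0.07265·9583 = 5.088e+05 Pa.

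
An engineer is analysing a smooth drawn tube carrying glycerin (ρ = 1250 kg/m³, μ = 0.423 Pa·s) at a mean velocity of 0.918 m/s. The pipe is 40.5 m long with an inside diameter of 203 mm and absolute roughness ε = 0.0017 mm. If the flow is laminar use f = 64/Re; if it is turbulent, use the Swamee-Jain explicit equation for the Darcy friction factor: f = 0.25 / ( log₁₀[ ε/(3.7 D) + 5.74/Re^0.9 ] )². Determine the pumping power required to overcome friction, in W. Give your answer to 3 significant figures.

Reynolds number Re = ρVD/μ = 1250 · 0.918 · 0.203 / 0.423 = 550.7.
Re < 2300 → laminar flow, so f = 64/Re = 64/550.7 = 0.1162 (the turbulent correlation is not needed).
Darcy-Weisbach: ΔP = f(L/D)(ρV²/2) = 0.1162·(40.5/0.203)·(1250·0.918²/2) = 0.1162·199.5·526.7 = 1.221e+04 Pa.
Q = V·A = 0.918·0.03237 = 0.02971 m³/s.
Pumping power P = QΔP = 0.02971·1.221e+04 = 362.8 W = 363 W.

P ≈ 363 W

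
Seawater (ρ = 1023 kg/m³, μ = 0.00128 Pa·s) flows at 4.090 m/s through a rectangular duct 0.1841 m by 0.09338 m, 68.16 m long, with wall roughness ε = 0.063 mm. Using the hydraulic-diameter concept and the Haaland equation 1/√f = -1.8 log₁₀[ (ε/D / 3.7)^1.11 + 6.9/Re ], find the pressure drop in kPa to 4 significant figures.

Hydraulic diameter D_h = 4A/P = 4·(0.1841·0.09338)/(2·(0.1841+0.09338)) = 0.06877/0.555 = 0.1239 m.
Re = ρVD_h/μ = 1023·4.09·0.1239/0.00128 = 4.05e+05.
ε/D_h = 6.3e-05/0.1239 = 0.000508; Haaland gives 1/√f = -1.8 log₁₀[5.17e-05+1.7e-05] = 7.493, so f = 0.01781.
ΔP = f(L/D_h)(ρV²/2) = 0.01781·68.16/0.1239·8556 = 8.382e+04 Pa.
ΔP = 83.82 kPa.

ΔP ≈ 83.82 kPa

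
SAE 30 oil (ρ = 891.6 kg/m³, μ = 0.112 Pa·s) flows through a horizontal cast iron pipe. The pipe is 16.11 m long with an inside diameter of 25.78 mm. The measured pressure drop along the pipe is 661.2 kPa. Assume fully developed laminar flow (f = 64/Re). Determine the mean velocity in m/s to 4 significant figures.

V ≈ 7.611 m/s

For laminar flow, f = 64/Re with Re = ρVD/μ, so Darcy-Weisbach reduces to ΔP = 32μLV/D². Solving for V: V = ΔP·D²/(32μL) = 6.612e+05·(0.02578)²/(32·0.112·16.11) = 7.611 m/s.
Check: Re = ρVD/μ = 891.6·7.611·0.02578/0.112 = 1562 < 2300, so the laminar assumption holds.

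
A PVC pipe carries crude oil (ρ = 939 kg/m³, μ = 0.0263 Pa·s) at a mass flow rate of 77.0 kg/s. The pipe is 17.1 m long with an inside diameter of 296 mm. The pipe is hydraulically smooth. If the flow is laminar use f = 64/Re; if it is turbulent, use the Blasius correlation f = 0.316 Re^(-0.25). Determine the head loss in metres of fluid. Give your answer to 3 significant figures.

h_f ≈ 0.125 m

A = πD²/4 = π(0.296)²/4 = 0.06881 m²; mean velocity V = ṁ/(ρA) = 77/(939 · 0.06881) = 1.192 m/s.
Reynolds number Re = ρVD/μ = 939 · 1.192 · 0.296 / 0.0263 = 1.259e+04.
Re > 4000 → turbulent. Smooth-pipe (Blasius): f = 0.316 Re^(-0.25) = 0.316/(1.259e+04)^0.25 = 0.02983.
Darcy-Weisbach: ΔP = f(L/D)(ρV²/2) = 0.02983·(17.1/0.296)·(939·1.192²/2) = 0.02983·57.77·666.7 = 1149 Pa.
Head loss h_f = ΔP/(ρg) = 1149/(939·9.81) = 0.125 m.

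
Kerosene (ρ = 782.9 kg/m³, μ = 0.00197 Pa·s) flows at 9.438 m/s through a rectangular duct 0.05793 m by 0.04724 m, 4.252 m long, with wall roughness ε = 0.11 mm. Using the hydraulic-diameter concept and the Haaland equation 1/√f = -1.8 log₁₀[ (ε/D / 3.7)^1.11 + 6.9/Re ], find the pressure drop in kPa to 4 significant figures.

ΔP ≈ 70.06 kPa

Hydraulic diameter D_h = 4A/P = 4·(0.05793·0.04724)/(2·(0.05793+0.04724)) = 0.01095/0.2103 = 0.05204 m.
Re = ρVD_h/μ = 782.9·9.438·0.05204/0.00197 = 1.952e+05.
ε/D_h = 0.00011/0.05204 = 0.00211; Haaland gives 1/√f = -1.8 log₁₀[0.000251+3.53e-05] = 6.377, so f = 0.02459.
ΔP = f(L/D_h)(ρV²/2) = 0.02459·4.252/0.05204·3.487e+04 = 7.006e+04 Pa.
ΔP = 70.06 kPa.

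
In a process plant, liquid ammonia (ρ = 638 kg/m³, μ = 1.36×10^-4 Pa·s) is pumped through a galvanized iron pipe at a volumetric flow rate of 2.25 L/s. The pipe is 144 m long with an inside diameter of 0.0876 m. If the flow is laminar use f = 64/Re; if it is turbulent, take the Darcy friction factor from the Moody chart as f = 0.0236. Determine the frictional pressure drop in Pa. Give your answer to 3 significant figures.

ΔP ≈ 1720 Pa

Q = 2.25 L/s = 2.25/1000 = 0.00225 m³/s.
Cross-sectional area A = πD²/4 = π(0.0876)²/4 = 0.006027 m²; mean velocity V = Q/A = 0.00225/0.006027 = 0.3733 m/s.
Reynolds number Re = ρVD/μ = 638 · 0.3733 · 0.0876 / 0.000136 = 1.534e+05.
Re > 4000 → turbulent; use the Moody-chart value f = 0.0236.
Darcy-Weisbach: ΔP = f(L/D)(ρV²/2) = 0.0236·(144/0.0876)·(638·0.3733²/2) = 0.0236·1644·44.46 = 1725 Pa.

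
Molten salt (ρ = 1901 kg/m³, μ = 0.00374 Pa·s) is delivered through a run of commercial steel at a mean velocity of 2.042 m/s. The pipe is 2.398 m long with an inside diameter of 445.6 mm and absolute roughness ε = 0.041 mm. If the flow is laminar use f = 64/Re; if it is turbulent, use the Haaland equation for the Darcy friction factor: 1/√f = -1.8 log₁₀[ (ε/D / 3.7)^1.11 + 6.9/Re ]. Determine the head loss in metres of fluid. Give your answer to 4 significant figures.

Reynolds number Re = ρVD/μ = 1901 · 2.042 · 0.4456 / 0.00374 = 4.625e+05.
Re > 4000 → turbulent. Relative roughness ε/D = 4.1e-05/0.4456 = 9.2e-05. Haaland: 1/√f = -1.8 log₁₀[(9.2e-05/3.7)^1.11 + 6.9/4.625e+05] = -1.8 log₁₀[7.75e-06 + 1.49e-05] = 8.36, so f = 0.01431.
Darcy-Weisbach: ΔP = f(L/D)(ρV²/2) = 0.01431·(2.398/0.4456)·(1901·2.042²/2) = 0.01431·5.382·3963 = 305.2 Pa.
Head loss h_f = ΔP/(ρg) = 305.2/(1901·9.81) = 0.01636 m.

h_f ≈ 0.01636 m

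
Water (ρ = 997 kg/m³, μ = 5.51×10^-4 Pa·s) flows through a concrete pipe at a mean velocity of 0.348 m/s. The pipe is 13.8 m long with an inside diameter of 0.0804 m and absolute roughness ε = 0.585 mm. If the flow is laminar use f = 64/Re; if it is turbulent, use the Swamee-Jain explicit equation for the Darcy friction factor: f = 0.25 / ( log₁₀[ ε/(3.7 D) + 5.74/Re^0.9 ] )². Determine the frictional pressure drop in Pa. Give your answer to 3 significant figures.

Reynolds number Re = ρVD/μ = 997 · 0.348 · 0.0804 / 0.000551 = 5.063e+04.
Re > 4000 → turbulent. Relative roughness ε/D = 0.000585/0.0804 = 0.00728. Swamee-Jain: f = 0.25/(log₁₀[0.00728/3.7 + 5.74/5.063e+04^0.9])² = 0.25/(log₁₀[0.00197 + 0.000335])² = 0.25/(-2.638)² = 0.03592.
Darcy-Weisbach: ΔP = f(L/D)(ρV²/2) = 0.03592·(13.8/0.0804)·(997·0.348²/2) = 0.03592·171.6·60.37 = 372.3 Pa.

ΔP ≈ 372 Pa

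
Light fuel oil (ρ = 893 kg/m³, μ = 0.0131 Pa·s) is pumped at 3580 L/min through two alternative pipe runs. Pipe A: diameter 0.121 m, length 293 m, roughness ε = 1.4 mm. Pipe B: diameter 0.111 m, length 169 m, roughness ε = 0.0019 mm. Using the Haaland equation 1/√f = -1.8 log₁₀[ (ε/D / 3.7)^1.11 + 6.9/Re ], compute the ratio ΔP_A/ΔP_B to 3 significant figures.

Pipe A: V = Q/A = 0.05967/0.0115 = 5.189 m/s; Re = 4.28e+04; ε/D = 0.0116; Haaland → f = 0.04111; ΔP_A = f(L/D)(ρV²/2) = 1.197e+06 Pa.
Pipe B: V = Q/A = 0.05967/0.009677 = 6.166 m/s; Re = 4.666e+04; ε/D = 1.71e-05; Haaland → f = 0.02108; ΔP_B = f(L/D)(ρV²/2) = 5.448e+05 Pa.
ΔP_A/ΔP_B = 1.197e+06/5.448e+05 = 2.20.

ΔP_A/ΔP_B ≈ 2.20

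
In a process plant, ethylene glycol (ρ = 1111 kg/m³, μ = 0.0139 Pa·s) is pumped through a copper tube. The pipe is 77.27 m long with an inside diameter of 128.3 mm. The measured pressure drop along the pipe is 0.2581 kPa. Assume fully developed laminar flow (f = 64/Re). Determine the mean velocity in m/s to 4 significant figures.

V ≈ 0.1236 m/s

For laminar flow, f = 64/Re with Re = ρVD/μ, so Darcy-Weisbach reduces to ΔP = 32μLV/D². Solving for V: V = ΔP·D²/(32μL) = 258.1·(0.1283)²/(32·0.0139·77.27) = 0.1236 m/s.
Check: Re = ρVD/μ = 1111·0.1236·0.1283/0.0139 = 1268 < 2300, so the laminar assumption holds.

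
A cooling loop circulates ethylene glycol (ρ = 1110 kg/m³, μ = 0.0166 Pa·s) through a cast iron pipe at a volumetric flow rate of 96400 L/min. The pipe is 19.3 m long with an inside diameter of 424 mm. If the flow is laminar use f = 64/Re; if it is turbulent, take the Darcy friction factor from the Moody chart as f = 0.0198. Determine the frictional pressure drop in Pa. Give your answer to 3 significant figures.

ΔP ≈ 64800 Pa

Q = 96400 L/min = 96400/60000 = 1.607 m³/s.
Cross-sectional area A = πD²/4 = π(0.424)²/4 = 0.1412 m²; mean velocity V = Q/A = 1.607/0.1412 = 11.38 m/s.
Reynolds number Re = ρVD/μ = 1110 · 11.38 · 0.424 / 0.0166 = 3.226e+05.
Re > 4000 → turbulent; use the Moody-chart value f = 0.0198.
Darcy-Weisbach: ΔP = f(L/D)(ρV²/2) = 0.0198·(19.3/0.424)·(1110·11.38²/2) = 0.0198·45.52·7.186e+04 = 6.477e+04 Pa.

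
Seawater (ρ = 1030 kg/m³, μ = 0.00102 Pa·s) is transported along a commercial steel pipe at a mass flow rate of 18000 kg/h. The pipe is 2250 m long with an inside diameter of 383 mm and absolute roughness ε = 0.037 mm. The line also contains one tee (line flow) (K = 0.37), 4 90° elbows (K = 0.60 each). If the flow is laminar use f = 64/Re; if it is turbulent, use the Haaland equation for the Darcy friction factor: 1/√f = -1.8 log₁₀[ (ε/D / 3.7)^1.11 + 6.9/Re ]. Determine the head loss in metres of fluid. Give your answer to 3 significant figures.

ṁ = 18000 kg/h = 18000/3600 = 5 kg/s.
A = πD²/4 = π(0.383)²/4 = 0.1152 m²; mean velocity V = ṁ/(ρA) = 5/(1030 · 0.1152) = 0.04214 m/s.
Reynolds number Re = ρVD/μ = 1030 · 0.04214 · 0.383 / 0.00102 = 1.63e+04.
Re > 4000 → turbulent. Relative roughness ε/D = 3.7e-05/0.383 = 9.66e-05. Haaland: 1/√f = -1.8 log₁₀[(9.66e-05/3.7)^1.11 + 6.9/1.63e+04] = -1.8 log₁₀[8.18e-06 + 0.000423] = 6.057, so f = 0.02726.
Total minor-loss coefficient ΣK = 1·0.37 + 4·0.6 = 2.77.
ΔP = [f·L/D + ΣK]·(ρV²/2) = [0.02726·2250/0.383 + 2.77]·(1030·0.04214²/2) = [160.1 + 2.77]·0.9143 = 148.9 Pa.
Head loss h_f = ΔP/(ρg) = 148.9/(1030·9.81) = 0.0147 m.

h_f ≈ 0.0147 m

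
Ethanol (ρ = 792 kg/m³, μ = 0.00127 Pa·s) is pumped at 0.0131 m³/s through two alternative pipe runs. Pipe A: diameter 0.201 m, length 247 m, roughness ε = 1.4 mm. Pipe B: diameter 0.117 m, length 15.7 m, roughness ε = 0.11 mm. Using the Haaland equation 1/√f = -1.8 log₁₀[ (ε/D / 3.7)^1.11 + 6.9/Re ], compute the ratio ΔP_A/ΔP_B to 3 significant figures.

ΔP_A/ΔP_B ≈ 1.67

Pipe A: V = Q/A = 0.0131/0.03173 = 0.4128 m/s; Re = 5.175e+04; ε/D = 0.00697; Haaland → f = 0.03504; ΔP_A = f(L/D)(ρV²/2) = 2907 Pa.
Pipe B: V = Q/A = 0.0131/0.01075 = 1.218 m/s; Re = 8.89e+04; ε/D = 0.00094; Haaland → f = 0.02201; ΔP_B = f(L/D)(ρV²/2) = 1736 Pa.
ΔP_A/ΔP_B = 2907/1736 = 1.67.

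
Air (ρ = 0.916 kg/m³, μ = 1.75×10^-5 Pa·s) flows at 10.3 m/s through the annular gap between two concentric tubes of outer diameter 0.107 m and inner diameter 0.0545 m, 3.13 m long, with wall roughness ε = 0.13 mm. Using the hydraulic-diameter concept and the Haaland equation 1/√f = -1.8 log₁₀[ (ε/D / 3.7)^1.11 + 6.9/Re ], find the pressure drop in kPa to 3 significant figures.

Hydraulic diameter D_h = 4A/P = D_o - D_i = 0.107 - 0.0545 = 0.0525 m.
Re = ρVD_h/μ = 0.916·10.3·0.0525/1.75e-05 = 2.83e+04.
ε/D_h = 0.00013/0.0525 = 0.00248; Haaland gives 1/√f = -1.8 log₁₀[0.000299+0.000244] = 5.877, so f = 0.02895.
ΔP = f(L/D_h)(ρV²/2) = 0.02895·3.13/0.0525·48.59 = 83.87 Pa.
ΔP = 0.0839 kPa.

ΔP ≈ 0.0839 kPa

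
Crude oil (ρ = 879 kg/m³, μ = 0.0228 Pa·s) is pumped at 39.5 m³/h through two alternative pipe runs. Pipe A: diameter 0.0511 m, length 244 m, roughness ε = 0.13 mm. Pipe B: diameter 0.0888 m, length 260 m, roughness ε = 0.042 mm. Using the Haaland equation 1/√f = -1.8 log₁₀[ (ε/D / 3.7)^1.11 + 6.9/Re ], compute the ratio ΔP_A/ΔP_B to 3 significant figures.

ΔP_A/ΔP_B ≈ 14.0

Pipe A: V = Q/A = 0.01097/0.002051 = 5.35 m/s; Re = 1.054e+04; ε/D = 0.00254; Haaland → f = 0.03393; ΔP_A = f(L/D)(ρV²/2) = 2.038e+06 Pa.
Pipe B: V = Q/A = 0.01097/0.006193 = 1.772 m/s; Re = 6065; ε/D = 0.000473; Haaland → f = 0.03605; ΔP_B = f(L/D)(ρV²/2) = 1.456e+05 Pa.
ΔP_A/ΔP_B = 2.038e+06/1.456e+05 = 14.0.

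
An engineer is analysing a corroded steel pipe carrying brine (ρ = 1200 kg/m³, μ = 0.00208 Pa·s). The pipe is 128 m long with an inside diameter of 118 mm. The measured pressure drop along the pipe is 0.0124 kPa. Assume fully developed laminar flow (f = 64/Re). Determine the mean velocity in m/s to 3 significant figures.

V ≈ 0.0203 m/s

For laminar flow, f = 64/Re with Re = ρVD/μ, so Darcy-Weisbach reduces to ΔP = 32μLV/D². Solving for V: V = ΔP·D²/(32μL) = 12.4·(0.118)²/(32·0.00208·128) = 0.02027 m/s.
Check: Re = ρVD/μ = 1200·0.02027·0.118/0.00208 = 1380 < 2300, so the laminar assumption holds.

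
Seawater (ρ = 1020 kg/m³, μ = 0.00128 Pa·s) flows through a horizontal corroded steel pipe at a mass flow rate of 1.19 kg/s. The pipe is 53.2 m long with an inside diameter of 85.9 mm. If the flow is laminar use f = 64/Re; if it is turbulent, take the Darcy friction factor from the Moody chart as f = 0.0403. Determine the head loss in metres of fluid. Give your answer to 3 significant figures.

h_f ≈ 0.0516 m

A = πD²/4 = π(0.0859)²/4 = 0.005795 m²; mean velocity V = ṁ/(ρA) = 1.19/(1020 · 0.005795) = 0.2013 m/s.
Reynolds number Re = ρVD/μ = 1020 · 0.2013 · 0.0859 / 0.00128 = 1.378e+04.
Re > 4000 → turbulent; use the Moody-chart value f = 0.0403.
Darcy-Weisbach: ΔP = f(L/D)(ρV²/2) = 0.0403·(53.2/0.0859)·(1020·0.2013²/2) = 0.0403·619.3·20.67 = 515.9 Pa.
Head loss h_f = ΔP/(ρg) = 515.9/(1020·9.81) = 0.0516 m.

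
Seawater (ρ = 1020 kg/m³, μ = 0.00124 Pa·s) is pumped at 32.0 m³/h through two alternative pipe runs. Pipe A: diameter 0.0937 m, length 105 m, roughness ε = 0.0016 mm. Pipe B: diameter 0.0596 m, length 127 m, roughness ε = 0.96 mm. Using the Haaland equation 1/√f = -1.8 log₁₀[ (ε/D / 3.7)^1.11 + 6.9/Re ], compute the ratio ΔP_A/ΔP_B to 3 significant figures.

ΔP_A/ΔP_B ≈ 0.0341

Pipe A: V = Q/A = 0.008889/0.006896 = 1.289 m/s; Re = 9.936e+04; ε/D = 1.71e-05; Haaland → f = 0.01791; ΔP_A = f(L/D)(ρV²/2) = 1.701e+04 Pa.
Pipe B: V = Q/A = 0.008889/0.00279 = 3.186 m/s; Re = 1.562e+05; ε/D = 0.0161; Haaland → f = 0.04521; ΔP_B = f(L/D)(ρV²/2) = 4.987e+05 Pa.
ΔP_A/ΔP_B = 1.701e+04/4.987e+05 = 0.0341.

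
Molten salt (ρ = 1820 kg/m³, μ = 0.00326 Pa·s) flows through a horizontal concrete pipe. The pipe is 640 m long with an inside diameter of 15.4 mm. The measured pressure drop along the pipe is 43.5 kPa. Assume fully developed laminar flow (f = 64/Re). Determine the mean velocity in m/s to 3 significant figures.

V ≈ 0.155 m/s

For laminar flow, f = 64/Re with Re = ρVD/μ, so Darcy-Weisbach reduces to ΔP = 32μLV/D². Solving for V: V = ΔP·D²/(32μL) = 4.35e+04·(0.0154)²/(32·0.00326·640) = 0.1545 m/s.
Check: Re = ρVD/μ = 1820·0.1545·0.0154/0.00326 = 1328 < 2300, so the laminar assumption holds.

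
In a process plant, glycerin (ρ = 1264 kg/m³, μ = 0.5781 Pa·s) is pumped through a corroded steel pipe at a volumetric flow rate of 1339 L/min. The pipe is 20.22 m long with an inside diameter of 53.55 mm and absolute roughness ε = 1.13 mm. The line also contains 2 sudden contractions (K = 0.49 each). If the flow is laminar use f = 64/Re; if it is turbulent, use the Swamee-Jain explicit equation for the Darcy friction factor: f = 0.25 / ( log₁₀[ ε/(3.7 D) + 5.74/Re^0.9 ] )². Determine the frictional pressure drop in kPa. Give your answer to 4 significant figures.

ΔP ≈ 1353 kPa

Q = 1339 L/min = 1339/60000 = 0.02232 m³/s.
Cross-sectional area A = πD²/4 = π(0.05355)²/4 = 0.002252 m²; mean velocity V = Q/A = 0.02232/0.002252 = 9.909 m/s.
Reynolds number Re = ρVD/μ = 1264 · 9.909 · 0.05355 / 0.578 = 1160.
Re < 2300 → laminar flow, so f = 64/Re = 64/1160 = 0.05516 (the turbulent correlation is not needed).
Total minor-loss coefficient ΣK = 2·0.49 = 0.98.
ΔP = [f·L/D + ΣK]·(ρV²/2) = [0.05516·20.22/0.05355 + 0.98]·(1264·9.909²/2) = [20.83 + 0.98]·6.205e+04 = 1.353e+06 Pa.
ΔP = 1.353e+06 Pa = 1353 kPa.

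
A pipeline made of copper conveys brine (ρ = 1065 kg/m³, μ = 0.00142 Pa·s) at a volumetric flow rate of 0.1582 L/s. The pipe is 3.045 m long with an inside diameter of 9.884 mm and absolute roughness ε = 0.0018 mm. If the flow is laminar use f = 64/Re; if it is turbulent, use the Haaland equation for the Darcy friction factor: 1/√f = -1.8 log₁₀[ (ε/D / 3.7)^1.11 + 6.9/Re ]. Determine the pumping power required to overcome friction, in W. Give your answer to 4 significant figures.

Q = 0.1582 L/s = 0.1582/1000 = 0.0001582 m³/s.
Cross-sectional area A = πD²/4 = π(0.009884)²/4 = 7.673e-05 m²; mean velocity V = Q/A = 0.0001582/7.673e-05 = 2.062 m/s.
Reynolds number Re = ρVD/μ = 1065 · 2.062 · 0.009884 / 0.00142 = 1.528e+04.
Re > 4000 → turbulent. Relative roughness ε/D = 1.8e-06/0.009884 = 0.000182. Haaland: 1/√f = -1.8 log₁₀[(0.000182/3.7)^1.11 + 6.9/1.528e+04] = -1.8 log₁₀[1.65e-05 + 0.000451] = 5.994, so f = 0.02784.
Darcy-Weisbach: ΔP = f(L/D)(ρV²/2) = 0.02784·(3.045/0.009884)·(1065·2.062²/2) = 0.02784·308.1·2264 = 1.941e+04 Pa.
Pumping power P = QΔP = 0.0001582·1.941e+04 = 3.0712 W = 3.071 W.

P ≈ 3.071 W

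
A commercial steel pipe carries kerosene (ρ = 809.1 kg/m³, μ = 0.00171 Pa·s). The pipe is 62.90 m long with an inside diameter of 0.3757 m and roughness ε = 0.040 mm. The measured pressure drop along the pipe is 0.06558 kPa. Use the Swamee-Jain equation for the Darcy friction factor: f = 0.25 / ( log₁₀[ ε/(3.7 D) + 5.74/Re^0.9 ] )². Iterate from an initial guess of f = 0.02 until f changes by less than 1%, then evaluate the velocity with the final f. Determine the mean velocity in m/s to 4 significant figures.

Rearranging Darcy-Weisbach: V = √(2·ΔP·D/(f·L·ρ)). With ε/D = 4e-05/0.3757 = 0.000106, iterate starting from f = 0.02:
  f = 0.02 → V = √(2·65.58·0.3757/(0.02·62.9·809.1)) = 0.22 m/s; Re = ρVD/μ = 3.911e+04; f → 0.02234
  f = 0.02234 → V = 0.2082 m/s; Re = 3.701e+04; f → 0.02261
  f = 0.02261 → V = 0.2069 m/s; Re = 3.679e+04; f → 0.02264
Converged (Δf/f < 1%). With the final f = 0.02264: V = √(2·65.58·0.3757/(0.02264·62.9·809.1)) = 0.2068 m/s.

V ≈ 0.2068 m/s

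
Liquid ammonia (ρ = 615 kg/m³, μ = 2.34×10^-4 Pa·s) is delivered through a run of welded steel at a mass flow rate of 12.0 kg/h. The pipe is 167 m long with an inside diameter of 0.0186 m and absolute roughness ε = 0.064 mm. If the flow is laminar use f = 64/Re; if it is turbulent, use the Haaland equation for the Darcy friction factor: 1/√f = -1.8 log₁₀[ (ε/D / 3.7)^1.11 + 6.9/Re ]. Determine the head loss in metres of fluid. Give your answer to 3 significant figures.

ṁ = 12.0 kg/h = 12.0/3600 = 0.003333 kg/s.
A = πD²/4 = π(0.0186)²/4 = 0.0002717 m²; mean velocity V = ṁ/(ρA) = 0.003333/(615 · 0.0002717) = 0.01995 m/s.
Reynolds number Re = ρVD/μ = 615 · 0.01995 · 0.0186 / 0.000234 = 975.1.
Re < 2300 → laminar flow, so f = 64/Re = 64/975.1 = 0.06563 (the turbulent correlation is not needed).
Darcy-Weisbach: ΔP = f(L/D)(ρV²/2) = 0.06563·(167/0.0186)·(615·0.01995²/2) = 0.06563·8978·0.1224 = 72.1 Pa.
Head loss h_f = ΔP/(ρg) = 72.1/(615·9.81) = 0.0120 m.

h_f ≈ 0.0120 m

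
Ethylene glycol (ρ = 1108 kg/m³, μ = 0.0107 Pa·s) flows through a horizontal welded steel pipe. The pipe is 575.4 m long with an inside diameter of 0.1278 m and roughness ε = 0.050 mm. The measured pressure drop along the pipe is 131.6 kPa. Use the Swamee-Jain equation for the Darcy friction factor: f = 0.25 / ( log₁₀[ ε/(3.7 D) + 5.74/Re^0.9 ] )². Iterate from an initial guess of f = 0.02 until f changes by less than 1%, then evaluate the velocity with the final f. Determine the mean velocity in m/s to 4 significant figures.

Rearranging Darcy-Weisbach: V = √(2·ΔP·D/(f·L·ρ)). With ε/D = 5e-05/0.1278 = 0.000391, iterate starting from f = 0.02:
  f = 0.02 → V = √(2·1.316e+05·0.1278/(0.02·575.4·1108)) = 1.624 m/s; Re = ρVD/μ = 2.149e+04; f → 0.02634
  f = 0.02634 → V = 1.415 m/s; Re = 1.873e+04; f → 0.02716
  f = 0.02716 → V = 1.394 m/s; Re = 1.844e+04; f → 0.02726
Converged (Δf/f < 1%). With the final f = 0.02726: V = √(2·1.316e+05·0.1278/(0.02726·575.4·1108)) = 1.391 m/s.

V ≈ 1.391 m/s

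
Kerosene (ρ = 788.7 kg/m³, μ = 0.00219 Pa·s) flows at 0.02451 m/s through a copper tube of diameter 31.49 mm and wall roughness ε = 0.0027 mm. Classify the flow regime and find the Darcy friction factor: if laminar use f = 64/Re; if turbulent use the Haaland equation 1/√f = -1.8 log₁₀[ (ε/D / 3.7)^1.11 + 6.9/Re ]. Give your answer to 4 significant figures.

f ≈ 0.2302

Re = ρVD/μ = 788.7·0.02451·0.03149/0.00219 = 278.
Re < 2300 → laminar, so f = 64/Re = 0.2302 (roughness is irrelevant in laminar flow).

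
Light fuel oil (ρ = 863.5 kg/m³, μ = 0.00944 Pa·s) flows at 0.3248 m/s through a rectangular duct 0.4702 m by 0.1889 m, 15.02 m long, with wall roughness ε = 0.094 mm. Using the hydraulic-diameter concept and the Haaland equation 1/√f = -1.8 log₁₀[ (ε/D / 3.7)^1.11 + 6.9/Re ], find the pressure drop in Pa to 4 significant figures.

Hydraulic diameter D_h = 4A/P = 4·(0.4702·0.1889)/(2·(0.4702+0.1889)) = 0.3553/1.318 = 0.2695 m.
Re = ρVD_h/μ = 863.5·0.3248·0.2695/0.00944 = 8008.
ε/D_h = 9.4e-05/0.2695 = 0.000349; Haaland gives 1/√f = -1.8 log₁₀[3.4e-05+0.000862] = 5.486, so f = 0.03323.
ΔP = f(L/D_h)(ρV²/2) = 0.03323·15.02/0.2695·45.55 = 84.34 Pa.

ΔP ≈ 84.34 Pa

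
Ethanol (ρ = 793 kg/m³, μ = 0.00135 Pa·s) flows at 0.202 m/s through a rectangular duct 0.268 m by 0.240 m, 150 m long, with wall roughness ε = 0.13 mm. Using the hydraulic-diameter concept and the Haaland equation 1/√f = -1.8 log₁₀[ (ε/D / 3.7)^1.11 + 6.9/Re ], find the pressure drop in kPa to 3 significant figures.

Hydraulic diameter D_h = 4A/P = 4·(0.268·0.24)/(2·(0.268+0.24)) = 0.2573/1.016 = 0.2532 m.
Re = ρVD_h/μ = 793·0.202·0.2532/0.00135 = 3.005e+04.
ε/D_h = 0.00013/0.2532 = 0.000513; Haaland gives 1/√f = -1.8 log₁₀[5.22e-05+0.00023] = 6.39, so f = 0.02449.
ΔP = f(L/D_h)(ρV²/2) = 0.02449·150/0.2532·16.18 = 234.7 Pa.
ΔP = 0.235 kPa.

ΔP ≈ 0.235 kPa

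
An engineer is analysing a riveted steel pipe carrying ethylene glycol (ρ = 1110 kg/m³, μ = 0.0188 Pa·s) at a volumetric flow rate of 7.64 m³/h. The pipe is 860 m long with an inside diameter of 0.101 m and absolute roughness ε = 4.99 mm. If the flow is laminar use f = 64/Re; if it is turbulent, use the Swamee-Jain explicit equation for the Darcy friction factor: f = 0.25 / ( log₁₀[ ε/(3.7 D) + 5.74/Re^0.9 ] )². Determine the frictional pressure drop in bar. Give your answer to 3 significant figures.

Q = 7.64 m³/h = 7.64/3600 = 0.002122 m³/s.
Cross-sectional area A = πD²/4 = π(0.101)²/4 = 0.008012 m²; mean velocity V = Q/A = 0.002122/0.008012 = 0.2649 m/s.
Reynolds number Re = ρVD/μ = 1110 · 0.2649 · 0.101 / 0.0188 = 1580.
Re < 2300 → laminar flow, so f = 64/Re = 64/1580 = 0.04052 (the turbulent correlation is not needed).
Darcy-Weisbach: ΔP = f(L/D)(ρV²/2) = 0.04052·(860/0.101)·(1110·0.2649²/2) = 0.04052·8515·38.94 = 1.343e+04 Pa.
ΔP = 1.343e+04 Pa = 0.134 bar.

ΔP ≈ 0.134 bar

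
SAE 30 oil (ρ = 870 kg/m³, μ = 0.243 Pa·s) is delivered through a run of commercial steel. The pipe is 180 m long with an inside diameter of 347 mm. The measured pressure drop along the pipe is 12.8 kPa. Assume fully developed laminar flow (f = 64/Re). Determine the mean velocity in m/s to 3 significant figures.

For laminar flow, f = 64/Re with Re = ρVD/μ, so Darcy-Weisbach reduces to ΔP = 32μLV/D². Solving for V: V = ΔP·D²/(32μL) = 1.28e+04·(0.347)²/(32·0.243·180) = 1.101 m/s.
Check: Re = ρVD/μ = 870·1.101·0.347/0.243 = 1368 < 2300, so the laminar assumption holds.

V ≈ 1.10 m/s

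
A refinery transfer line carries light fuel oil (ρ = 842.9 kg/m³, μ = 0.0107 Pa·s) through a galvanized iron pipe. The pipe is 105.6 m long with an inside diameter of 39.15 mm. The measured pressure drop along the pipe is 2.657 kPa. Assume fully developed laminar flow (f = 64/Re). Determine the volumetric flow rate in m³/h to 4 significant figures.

For laminar flow, f = 64/Re with Re = ρVD/μ, so Darcy-Weisbach reduces to ΔP = 32μLV/D². Solving for V: V = ΔP·D²/(32μL) = 2657·(0.03915)²/(32·0.0107·105.6) = 0.1126 m/s.
Check: Re = ρVD/μ = 842.9·0.1126·0.03915/0.0107 = 347.4 < 2300, so the laminar assumption holds.
Q = V·A = 0.1126·(π/4·0.03915²) = 0.0001356 m³/s = 0.4881 m³/h.

Q ≈ 0.4881 m³/h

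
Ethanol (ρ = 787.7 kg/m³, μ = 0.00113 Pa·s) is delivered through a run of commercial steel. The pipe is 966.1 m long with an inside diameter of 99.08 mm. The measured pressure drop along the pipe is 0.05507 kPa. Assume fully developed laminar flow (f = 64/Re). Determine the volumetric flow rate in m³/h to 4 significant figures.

Q ≈ 0.4295 m³/h

For laminar flow, f = 64/Re with Re = ρVD/μ, so Darcy-Weisbach reduces to ΔP = 32μLV/D². Solving for V: V = ΔP·D²/(32μL) = 55.07·(0.09908)²/(32·0.00113·966.1) = 0.01548 m/s.
Check: Re = ρVD/μ = 787.7·0.01548·0.09908/0.00113 = 1069 < 2300, so the laminar assumption holds.
Q = V·A = 0.01548·(π/4·0.09908²) = 0.0001193 m³/s = 0.4295 m³/h.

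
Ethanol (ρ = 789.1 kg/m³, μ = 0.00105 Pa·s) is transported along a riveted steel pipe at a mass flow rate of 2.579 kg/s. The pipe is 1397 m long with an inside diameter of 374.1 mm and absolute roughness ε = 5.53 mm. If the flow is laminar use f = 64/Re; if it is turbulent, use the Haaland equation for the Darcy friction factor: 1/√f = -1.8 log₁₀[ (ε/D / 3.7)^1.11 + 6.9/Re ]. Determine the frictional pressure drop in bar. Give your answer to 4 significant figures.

ΔP ≈ 6.318×10^-4 bar

A = πD²/4 = π(0.3741)²/4 = 0.1099 m²; mean velocity V = ṁ/(ρA) = 2.579/(789.1 · 0.1099) = 0.02973 m/s.
Reynolds number Re = ρVD/μ = 789.1 · 0.02973 · 0.3741 / 0.00105 = 8360.
Re > 4000 → turbulent. Relative roughness ε/D = 0.00553/0.3741 = 0.0148. Haaland: 1/√f = -1.8 log₁₀[(0.0148/3.7)^1.11 + 6.9/8360] = -1.8 log₁₀[0.00218 + 0.000825] = 4.541, so f = 0.0485.
Darcy-Weisbach: ΔP = f(L/D)(ρV²/2) = 0.0485·(1397/0.3741)·(789.1·0.02973²/2) = 0.0485·3734·0.3488 = 63.18 Pa.
ΔP = 63.18 Pa = 6.318×10^-4 bar.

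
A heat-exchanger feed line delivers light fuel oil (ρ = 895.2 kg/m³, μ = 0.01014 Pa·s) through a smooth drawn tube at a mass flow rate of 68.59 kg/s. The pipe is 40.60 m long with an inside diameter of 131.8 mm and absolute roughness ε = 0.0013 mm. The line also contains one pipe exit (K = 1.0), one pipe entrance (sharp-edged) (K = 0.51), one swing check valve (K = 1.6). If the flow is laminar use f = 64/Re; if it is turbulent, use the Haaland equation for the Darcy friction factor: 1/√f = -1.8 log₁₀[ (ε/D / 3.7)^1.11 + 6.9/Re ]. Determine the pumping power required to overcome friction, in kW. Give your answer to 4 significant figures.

A = πD²/4 = π(0.1318)²/4 = 0.01364 m²; mean velocity V = ṁ/(ρA) = 68.59/(895.2 · 0.01364) = 5.616 m/s.
Reynolds number Re = ρVD/μ = 895.2 · 5.616 · 0.1318 / 0.0101 = 6.535e+04.
Re > 4000 → turbulent. Relative roughness ε/D = 1.3e-06/0.1318 = 9.86e-06. Haaland: 1/√f = -1.8 log₁₀[(9.86e-06/3.7)^1.11 + 6.9/6.535e+04] = -1.8 log₁₀[6.5e-07 + 0.000106] = 7.153, so f = 0.01955.
Total minor-loss coefficient ΣK = 1·1 + 1·0.51 + 1·1.6 = 3.11.
ΔP = [f·L/D + ΣK]·(ρV²/2) = [0.01955·40.6/0.1318 + 3.11]·(895.2·5.616²/2) = [6.021 + 3.11]·1.412e+04 = 1.289e+05 Pa.
Q = ṁ/ρ = 68.59/895.2 = 0.07662 m³/s.
Pumping power P = QΔP = 0.07662·1.289e+05 = 9876.3 W = 9.876 kW.

P ≈ 9.876 kW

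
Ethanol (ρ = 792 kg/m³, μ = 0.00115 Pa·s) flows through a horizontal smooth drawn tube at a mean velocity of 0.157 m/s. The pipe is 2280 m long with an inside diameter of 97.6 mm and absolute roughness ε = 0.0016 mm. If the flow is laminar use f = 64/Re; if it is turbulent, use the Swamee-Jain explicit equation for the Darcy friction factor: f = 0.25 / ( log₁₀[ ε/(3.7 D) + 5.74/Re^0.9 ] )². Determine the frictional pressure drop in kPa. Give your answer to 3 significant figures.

Reynolds number Re = ρVD/μ = 792 · 0.157 · 0.0976 / 0.00115 = 1.055e+04.
Re > 4000 → turbulent. Relative roughness ε/D = 1.6e-06/0.0976 = 1.64e-05. Swamee-Jain: f = 0.25/(log₁₀[1.64e-05/3.7 + 5.74/1.055e+04^0.9])² = 0.25/(log₁₀[4.43e-06 + 0.00137])² = 0.25/(-2.861)² = 0.03055.
Darcy-Weisbach: ΔP = f(L/D)(ρV²/2) = 0.03055·(2280/0.0976)·(792·0.157²/2) = 0.03055·2.336e+04·9.761 = 6966 Pa.
ΔP = 6966 Pa = 6.97 kPa.

ΔP ≈ 6.97 kPa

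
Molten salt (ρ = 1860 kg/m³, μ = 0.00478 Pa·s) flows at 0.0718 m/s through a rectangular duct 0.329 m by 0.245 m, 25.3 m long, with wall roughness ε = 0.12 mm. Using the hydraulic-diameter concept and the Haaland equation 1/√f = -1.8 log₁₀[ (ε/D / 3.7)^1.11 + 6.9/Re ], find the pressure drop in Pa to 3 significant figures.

Hydraulic diameter D_h = 4A/P = 4·(0.329·0.245)/(2·(0.329+0.245)) = 0.3224/1.148 = 0.2809 m.
Re = ρVD_h/μ = 1860·0.0718·0.2809/0.00478 = 7847.
ε/D_h = 0.00012/0.2809 = 0.000427; Haaland gives 1/√f = -1.8 log₁₀[4.26e-05+0.000879] = 5.464, so f = 0.0335.
ΔP = f(L/D_h)(ρV²/2) = 0.0335·25.3/0.2809·4.794 = 14.47 Pa.

ΔP ≈ 14.5 Pa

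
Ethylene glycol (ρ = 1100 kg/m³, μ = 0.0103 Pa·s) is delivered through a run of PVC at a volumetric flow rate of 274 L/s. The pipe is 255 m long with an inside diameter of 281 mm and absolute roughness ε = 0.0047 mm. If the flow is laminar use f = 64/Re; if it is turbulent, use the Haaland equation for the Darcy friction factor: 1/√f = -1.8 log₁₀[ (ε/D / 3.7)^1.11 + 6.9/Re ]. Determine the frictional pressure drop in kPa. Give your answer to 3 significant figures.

ΔP ≈ 165 kPa

Q = 274 L/s = 274/1000 = 0.274 m³/s.
Cross-sectional area A = πD²/4 = π(0.281)²/4 = 0.06202 m²; mean velocity V = Q/A = 0.274/0.06202 = 4.418 m/s.
Reynolds number Re = ρVD/μ = 1100 · 4.418 · 0.281 / 0.0103 = 1.326e+05.
Re > 4000 → turbulent. Relative roughness ε/D = 4.7e-06/0.281 = 1.67e-05. Haaland: 1/√f = -1.8 log₁₀[(1.67e-05/3.7)^1.11 + 6.9/1.326e+05] = -1.8 log₁₀[1.17e-06 + 5.2e-05] = 7.693, so f = 0.0169.
Darcy-Weisbach: ΔP = f(L/D)(ρV²/2) = 0.0169·(255/0.281)·(1100·4.418²/2) = 0.0169·907.5·1.074e+04 = 1.646e+05 Pa.
ΔP = 1.646e+05 Pa = 165 kPa.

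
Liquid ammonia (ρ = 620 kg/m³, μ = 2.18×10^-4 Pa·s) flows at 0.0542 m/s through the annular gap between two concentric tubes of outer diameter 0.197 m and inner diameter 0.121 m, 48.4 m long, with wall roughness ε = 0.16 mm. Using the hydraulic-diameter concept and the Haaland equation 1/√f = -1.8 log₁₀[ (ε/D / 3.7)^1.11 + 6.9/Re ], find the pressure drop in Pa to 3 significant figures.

ΔP ≈ 18.9 Pa

Hydraulic diameter D_h = 4A/P = D_o - D_i = 0.197 - 0.121 = 0.076 m.
Re = ρVD_h/μ = 620·0.0542·0.076/0.000218 = 1.172e+04.
ε/D_h = 0.00016/0.076 = 0.00211; Haaland gives 1/√f = -1.8 log₁₀[0.00025+0.000589] = 5.537, so f = 0.03262.
ΔP = f(L/D_h)(ρV²/2) = 0.03262·48.4/0.076·0.9107 = 18.92 Pa.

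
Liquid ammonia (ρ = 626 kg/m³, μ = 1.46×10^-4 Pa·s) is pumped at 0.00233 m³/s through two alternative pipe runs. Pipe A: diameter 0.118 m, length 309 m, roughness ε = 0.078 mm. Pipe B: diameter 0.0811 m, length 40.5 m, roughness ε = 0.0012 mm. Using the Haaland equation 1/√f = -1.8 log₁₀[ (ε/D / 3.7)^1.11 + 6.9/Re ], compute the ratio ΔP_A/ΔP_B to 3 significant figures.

ΔP_A/ΔP_B ≈ 1.47

Pipe A: V = Q/A = 0.00233/0.01094 = 0.2131 m/s; Re = 1.078e+05; ε/D = 0.000661; Haaland → f = 0.02055; ΔP_A = f(L/D)(ρV²/2) = 764.5 Pa.
Pipe B: V = Q/A = 0.00233/0.005166 = 0.451 m/s; Re = 1.568e+05; ε/D = 1.48e-05; Haaland → f = 0.01634; ΔP_B = f(L/D)(ρV²/2) = 519.5 Pa.
ΔP_A/ΔP_B = 764.5/519.5 = 1.47.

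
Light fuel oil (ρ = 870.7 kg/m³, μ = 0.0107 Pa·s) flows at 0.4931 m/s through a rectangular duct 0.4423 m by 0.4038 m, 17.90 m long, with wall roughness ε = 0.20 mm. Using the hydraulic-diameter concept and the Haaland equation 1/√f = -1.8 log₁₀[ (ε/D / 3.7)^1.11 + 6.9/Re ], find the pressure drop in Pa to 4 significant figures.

ΔP ≈ 124.0 Pa

Hydraulic diameter D_h = 4A/P = 4·(0.4423·0.4038)/(2·(0.4423+0.4038)) = 0.7144/1.692 = 0.4222 m.
Re = ρVD_h/μ = 870.7·0.4931·0.4222/0.0107 = 1.694e+04.
ε/D_h = 0.0002/0.4222 = 0.000474; Haaland gives 1/√f = -1.8 log₁₀[4.78e-05+0.000407] = 6.015, so f = 0.02764.
ΔP = f(L/D_h)(ρV²/2) = 0.02764·17.9/0.4222·105.9 = 124 Pa.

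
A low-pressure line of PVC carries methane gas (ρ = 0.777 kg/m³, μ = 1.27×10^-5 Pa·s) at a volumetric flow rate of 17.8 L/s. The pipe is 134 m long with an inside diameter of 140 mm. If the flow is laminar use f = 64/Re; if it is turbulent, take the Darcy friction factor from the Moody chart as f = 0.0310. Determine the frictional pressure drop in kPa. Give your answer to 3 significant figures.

Q = 17.8 L/s = 17.8/1000 = 0.0178 m³/s.
Cross-sectional area A = πD²/4 = π(0.14)²/4 = 0.01539 m²; mean velocity V = Q/A = 0.0178/0.01539 = 1.156 m/s.
Reynolds number Re = ρVD/μ = 0.777 · 1.156 · 0.14 / 1.27e-05 = 9904.
Re > 4000 → turbulent; use the Moody-chart value f = 0.0310.
Darcy-Weisbach: ΔP = f(L/D)(ρV²/2) = 0.031·(134/0.14)·(0.777·1.156²/2) = 0.031·957.1·0.5194 = 15.41 Pa.
ΔP = 15.41 Pa = 0.0154 kPa.

ΔP ≈ 0.0154 kPa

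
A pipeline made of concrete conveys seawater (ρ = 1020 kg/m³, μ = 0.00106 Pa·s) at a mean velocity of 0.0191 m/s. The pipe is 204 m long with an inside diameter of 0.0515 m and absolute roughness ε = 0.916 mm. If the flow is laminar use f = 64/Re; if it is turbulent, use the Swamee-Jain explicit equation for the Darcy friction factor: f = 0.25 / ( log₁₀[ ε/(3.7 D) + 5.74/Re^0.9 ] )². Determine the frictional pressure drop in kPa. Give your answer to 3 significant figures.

Reynolds number Re = ρVD/μ = 1020 · 0.0191 · 0.0515 / 0.00106 = 946.5.
Re < 2300 → laminar flow, so f = 64/Re = 64/946.5 = 0.06762 (the turbulent correlation is not needed).
Darcy-Weisbach: ΔP = f(L/D)(ρV²/2) = 0.06762·(204/0.0515)·(1020·0.0191²/2) = 0.06762·3961·0.1861 = 49.83 Pa.
ΔP = 49.83 Pa = 0.0498 kPa.

ΔP ≈ 0.0498 kPa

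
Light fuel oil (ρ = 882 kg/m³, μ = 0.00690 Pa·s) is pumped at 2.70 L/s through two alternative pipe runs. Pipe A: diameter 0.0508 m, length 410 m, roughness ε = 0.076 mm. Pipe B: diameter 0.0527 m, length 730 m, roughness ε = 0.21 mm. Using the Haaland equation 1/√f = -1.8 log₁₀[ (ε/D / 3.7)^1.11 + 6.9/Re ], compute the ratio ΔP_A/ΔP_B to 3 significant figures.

ΔP_A/ΔP_B ≈ 0.614

Pipe A: V = Q/A = 0.0027/0.002027 = 1.332 m/s; Re = 8650; ε/D = 0.0015; Haaland → f = 0.03398; ΔP_A = f(L/D)(ρV²/2) = 2.146e+05 Pa.
Pipe B: V = Q/A = 0.0027/0.002181 = 1.238 m/s; Re = 8338; ε/D = 0.00398; Haaland → f = 0.03736; ΔP_B = f(L/D)(ρV²/2) = 3.496e+05 Pa.
ΔP_A/ΔP_B = 2.146e+05/3.496e+05 = 0.614.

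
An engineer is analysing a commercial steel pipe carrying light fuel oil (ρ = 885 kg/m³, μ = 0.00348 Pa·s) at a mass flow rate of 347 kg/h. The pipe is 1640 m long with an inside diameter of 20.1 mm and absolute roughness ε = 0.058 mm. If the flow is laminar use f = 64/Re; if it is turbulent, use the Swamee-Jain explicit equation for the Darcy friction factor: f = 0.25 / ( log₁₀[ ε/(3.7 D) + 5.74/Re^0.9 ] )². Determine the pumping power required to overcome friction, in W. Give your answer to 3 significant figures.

ṁ = 347 kg/h = 347/3600 = 0.09639 kg/s.
A = πD²/4 = π(0.0201)²/4 = 0.0003173 m²; mean velocity V = ṁ/(ρA) = 0.09639/(885 · 0.0003173) = 0.3432 m/s.
Reynolds number Re = ρVD/μ = 885 · 0.3432 · 0.0201 / 0.00348 = 1755.
Re < 2300 → laminar flow, so f = 64/Re = 64/1755 = 0.03648 (the turbulent correlation is not needed).
Darcy-Weisbach: ΔP = f(L/D)(ρV²/2) = 0.03648·(1640/0.0201)·(885·0.3432²/2) = 0.03648·8.159e+04·52.13 = 1.552e+05 Pa.
Q = ṁ/ρ = 0.09639/885 = 0.0001089 m³/s.
Pumping power P = QΔP = 0.0001089·1.552e+05 = 16.90 W = 16.9 W.

P ≈ 16.9 W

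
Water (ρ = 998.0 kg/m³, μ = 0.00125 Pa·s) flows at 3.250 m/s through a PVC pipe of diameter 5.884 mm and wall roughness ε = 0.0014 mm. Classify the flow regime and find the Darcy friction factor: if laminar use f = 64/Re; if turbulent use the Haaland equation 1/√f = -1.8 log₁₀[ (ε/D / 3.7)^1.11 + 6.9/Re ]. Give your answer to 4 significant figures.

f ≈ 0.02793

Re = ρVD/μ = 998·3.25·0.005884/0.00125 = 1.527e+04.
Re > 4000 → turbulent. ε/D = 1.4e-06/0.005884 = 0.000238; Haaland: 1/√f = -1.8 log₁₀[2.22e-05 + 0.000452] = 5.983, so f = 0.02793.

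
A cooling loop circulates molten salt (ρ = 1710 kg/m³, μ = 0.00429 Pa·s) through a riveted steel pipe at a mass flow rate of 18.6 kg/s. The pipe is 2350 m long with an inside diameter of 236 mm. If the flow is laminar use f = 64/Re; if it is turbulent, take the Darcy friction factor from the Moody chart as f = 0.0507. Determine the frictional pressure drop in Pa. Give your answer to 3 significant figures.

ΔP ≈ 26700 Pa

A = πD²/4 = π(0.236)²/4 = 0.04374 m²; mean velocity V = ṁ/(ρA) = 18.6/(1710 · 0.04374) = 0.2487 m/s.
Reynolds number Re = ρVD/μ = 1710 · 0.2487 · 0.236 / 0.00429 = 2.339e+04.
Re > 4000 → turbulent; use the Moody-chart value f = 0.0507.
Darcy-Weisbach: ΔP = f(L/D)(ρV²/2) = 0.0507·(2350/0.236)·(1710·0.2487²/2) = 0.0507·9958·52.87 = 2.669e+04 Pa.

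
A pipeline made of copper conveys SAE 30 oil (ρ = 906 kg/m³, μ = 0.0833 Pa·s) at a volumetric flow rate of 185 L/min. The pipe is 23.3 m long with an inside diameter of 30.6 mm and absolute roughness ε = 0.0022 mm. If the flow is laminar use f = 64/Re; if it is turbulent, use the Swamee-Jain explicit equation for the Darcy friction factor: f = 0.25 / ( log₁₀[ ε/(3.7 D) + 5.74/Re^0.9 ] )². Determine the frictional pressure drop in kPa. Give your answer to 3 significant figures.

ΔP ≈ 278 kPa

Q = 185 L/min = 185/60000 = 0.003083 m³/s.
Cross-sectional area A = πD²/4 = π(0.0306)²/4 = 0.0007354 m²; mean velocity V = Q/A = 0.003083/0.0007354 = 4.193 m/s.
Reynolds number Re = ρVD/μ = 906 · 4.193 · 0.0306 / 0.0833 = 1395.
Re < 2300 → laminar flow, so f = 64/Re = 64/1395 = 0.04587 (the turbulent correlation is not needed).
Darcy-Weisbach: ΔP = f(L/D)(ρV²/2) = 0.04587·(23.3/0.0306)·(906·4.193²/2) = 0.04587·761.4·7963 = 2.781e+05 Pa.
ΔP = 2.781e+05 Pa = 278 kPa.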